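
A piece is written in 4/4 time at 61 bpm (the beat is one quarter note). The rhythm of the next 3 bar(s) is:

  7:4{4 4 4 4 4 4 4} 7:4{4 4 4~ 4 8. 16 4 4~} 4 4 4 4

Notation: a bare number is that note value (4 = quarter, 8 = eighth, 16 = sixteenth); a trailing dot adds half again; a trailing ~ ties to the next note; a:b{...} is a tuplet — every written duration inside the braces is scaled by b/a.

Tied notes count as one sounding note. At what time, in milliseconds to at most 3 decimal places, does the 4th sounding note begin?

note 4 onset = 12/7b = 1686.183ms

1. 0.0ms @ 0 + 562.061ms (4/7)
2. 562.061ms @ 4/7 + 562.061ms (4/7)
3. 1124.122ms @ 8/7 + 562.061ms (4/7)
4. 1686.183ms @ 12/7 + 562.061ms (4/7)
5. 2248.244ms @ 16/7 + 562.061ms (4/7)
6. 2810.304ms @ 20/7 + 562.061ms (4/7)
7. 3372.365ms @ 24/7 + 562.061ms (4/7)
8. 3934.426ms @ 4 + 562.061ms (4/7)
9. 4496.487ms @ 32/7 + 562.061ms (4/7)
10. 5058.548ms @ 36/7 + 1124.122ms (8/7)
11. 6182.67ms @ 44/7 + 421.546ms (3/7)
12. 6604.215ms @ 47/7 + 140.515ms (1/7)
13. 6744.731ms @ 48/7 + 562.061ms (4/7)
14. 7306.792ms @ 52/7 + 1545.667ms (11/7)
15. 8852.459ms @ 9 + 983.607ms (1)
16. 9836.066ms @ 10 + 983.607ms (1)
17. 10819.672ms @ 11 + 983.607ms (1)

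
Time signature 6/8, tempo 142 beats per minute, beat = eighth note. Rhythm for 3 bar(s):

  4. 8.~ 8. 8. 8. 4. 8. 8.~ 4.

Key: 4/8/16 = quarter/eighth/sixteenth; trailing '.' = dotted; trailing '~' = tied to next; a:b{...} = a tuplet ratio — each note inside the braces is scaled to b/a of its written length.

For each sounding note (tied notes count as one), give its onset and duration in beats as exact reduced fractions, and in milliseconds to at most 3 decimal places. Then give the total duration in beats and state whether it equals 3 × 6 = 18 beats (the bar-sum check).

1) 0.0ms=0b +1267.606ms=3b
2) 1267.606ms=3b +1267.606ms=3b
3) 2535.211ms=6b +633.803ms=3/2b
4) 3169.014ms=15/2b +633.803ms=3/2b
5) 3802.817ms=9b +1267.606ms=3b
6) 5070.423ms=12b +633.803ms=3/2b
7) 5704.225ms=27/2b +1901.408ms=9/2b
Σ=18b of 18 (142bpm 6/8) — PASS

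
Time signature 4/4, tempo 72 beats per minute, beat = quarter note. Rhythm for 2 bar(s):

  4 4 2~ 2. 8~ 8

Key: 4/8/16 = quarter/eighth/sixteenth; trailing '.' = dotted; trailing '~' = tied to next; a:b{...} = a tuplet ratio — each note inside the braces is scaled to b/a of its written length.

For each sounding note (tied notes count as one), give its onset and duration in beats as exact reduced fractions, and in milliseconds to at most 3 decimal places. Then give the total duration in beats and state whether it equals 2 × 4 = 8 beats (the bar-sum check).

1) 0.0ms=0b +833.333ms=1b
2) 833.333ms=1b +833.333ms=1b
3) 1666.667ms=2b +4166.667ms=5b
4) 5833.333ms=7b +833.333ms=1b
Σ=8b of 8 (72bpm 4/4) — PASS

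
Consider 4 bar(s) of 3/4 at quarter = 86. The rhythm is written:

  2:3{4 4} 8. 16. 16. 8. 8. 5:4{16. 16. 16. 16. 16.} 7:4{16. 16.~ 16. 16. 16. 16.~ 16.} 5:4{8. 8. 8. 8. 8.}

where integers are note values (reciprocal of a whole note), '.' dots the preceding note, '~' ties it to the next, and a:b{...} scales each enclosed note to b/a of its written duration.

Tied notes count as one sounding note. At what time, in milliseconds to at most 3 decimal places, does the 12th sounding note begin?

1. 0.0ms @ 0 + 1046.512ms (3/2)
2. 1046.512ms @ 3/2 + 1046.512ms (3/2)
3. 2093.023ms @ 3 + 523.256ms (3/4)
4. 2616.279ms @ 15/4 + 261.628ms (3/8)
5. 2877.907ms @ 33/8 + 261.628ms (3/8)
6. 3139.535ms @ 9/2 + 523.256ms (3/4)
7. 3662.791ms @ 21/4 + 523.256ms (3/4)
8. 4186.047ms @ 6 + 209.302ms (3/10)
9. 4395.349ms @ 63/10 + 209.302ms (3/10)
10. 4604.651ms @ 33/5 + 209.302ms (3/10)
11. 4813.953ms @ 69/10 + 209.302ms (3/10)
12. 5023.256ms @ 36/5 + 209.302ms (3/10)
13. 5232.558ms @ 15/2 + 149.502ms (3/14)
14. 5382.06ms @ 54/7 + 299.003ms (3/7)
15. 5681.063ms @ 57/7 + 149.502ms (3/14)
16. 5830.565ms @ 117/14 + 149.502ms (3/14)
17. 5980.066ms @ 60/7 + 299.003ms (3/7)
18. 6279.07ms @ 9 + 418.605ms (3/5)
19. 6697.674ms @ 48/5 + 418.605ms (3/5)
20. 7116.279ms @ 51/5 + 418.605ms (3/5)
21. 7534.884ms @ 54/5 + 418.605ms (3/5)
22. 7953.488ms @ 57/5 + 418.605ms (3/5)

note 12 onset = 36/5b = 5023.256ms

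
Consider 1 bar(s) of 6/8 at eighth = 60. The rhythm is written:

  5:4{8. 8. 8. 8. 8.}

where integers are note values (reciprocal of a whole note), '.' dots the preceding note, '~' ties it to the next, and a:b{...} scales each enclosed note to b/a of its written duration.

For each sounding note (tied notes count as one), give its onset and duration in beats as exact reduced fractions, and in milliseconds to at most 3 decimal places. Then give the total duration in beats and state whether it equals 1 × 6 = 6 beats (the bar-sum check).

1) 0.0ms=0b +1200.0ms=6/5b
2) 1200.0ms=6/5b +1200.0ms=6/5b
3) 2400.0ms=12/5b +1200.0ms=6/5b
4) 3600.0ms=18/5b +1200.0ms=6/5b
5) 4800.0ms=24/5b +1200.0ms=6/5b
Σ=6b of 6 (60bpm 6/8) — PASS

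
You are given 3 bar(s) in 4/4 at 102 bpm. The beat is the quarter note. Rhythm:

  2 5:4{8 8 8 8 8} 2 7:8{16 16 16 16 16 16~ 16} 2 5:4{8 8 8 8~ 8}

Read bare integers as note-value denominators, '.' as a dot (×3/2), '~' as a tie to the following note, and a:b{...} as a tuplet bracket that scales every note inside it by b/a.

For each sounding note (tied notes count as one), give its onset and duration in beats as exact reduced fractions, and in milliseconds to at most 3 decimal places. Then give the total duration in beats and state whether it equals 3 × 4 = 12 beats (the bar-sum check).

1) 0.0ms=0b +1176.471ms=2b
2) 1176.471ms=2b +235.294ms=2/5b
3) 1411.765ms=12/5b +235.294ms=2/5b
4) 1647.059ms=14/5b +235.294ms=2/5b
5) 1882.353ms=16/5b +235.294ms=2/5b
6) 2117.647ms=18/5b +235.294ms=2/5b
7) 2352.941ms=4b +1176.471ms=2b
8) 3529.412ms=6b +168.067ms=2/7b
9) 3697.479ms=44/7b +168.067ms=2/7b
10) 3865.546ms=46/7b +168.067ms=2/7b
11) 4033.613ms=48/7b +168.067ms=2/7b
12) 4201.681ms=50/7b +168.067ms=2/7b
13) 4369.748ms=52/7b +336.134ms=4/7b
14) 4705.882ms=8b +1176.471ms=2b
15) 5882.353ms=10b +235.294ms=2/5b
16) 6117.647ms=52/5b +235.294ms=2/5b
17) 6352.941ms=54/5b +235.294ms=2/5b
18) 6588.235ms=56/5b +470.588ms=4/5b
Σ=12b of 12 (102bpm 4/4) — PASS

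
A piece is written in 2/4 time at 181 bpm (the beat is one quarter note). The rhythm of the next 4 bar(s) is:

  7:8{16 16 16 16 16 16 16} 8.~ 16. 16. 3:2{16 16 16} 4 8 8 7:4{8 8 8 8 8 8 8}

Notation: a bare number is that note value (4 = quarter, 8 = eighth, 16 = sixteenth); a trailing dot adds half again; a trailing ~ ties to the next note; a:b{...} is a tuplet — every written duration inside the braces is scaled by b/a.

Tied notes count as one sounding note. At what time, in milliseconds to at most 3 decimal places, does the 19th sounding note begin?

1. 0.0ms @ 0 + 94.712ms (2/7)
2. 94.712ms @ 2/7 + 94.712ms (2/7)
3. 189.424ms @ 4/7 + 94.712ms (2/7)
4. 284.136ms @ 6/7 + 94.712ms (2/7)
5. 378.848ms @ 8/7 + 94.712ms (2/7)
6. 473.56ms @ 10/7 + 94.712ms (2/7)
7. 568.272ms @ 12/7 + 94.712ms (2/7)
8. 662.983ms @ 2 + 372.928ms (9/8)
9. 1035.912ms @ 25/8 + 124.309ms (3/8)
10. 1160.221ms @ 7/2 + 55.249ms (1/6)
11. 1215.47ms @ 11/3 + 55.249ms (1/6)
12. 1270.718ms @ 23/6 + 55.249ms (1/6)
13. 1325.967ms @ 4 + 331.492ms (1)
14. 1657.459ms @ 5 + 165.746ms (1/2)
15. 1823.204ms @ 11/2 + 165.746ms (1/2)
16. 1988.95ms @ 6 + 94.712ms (2/7)
17. 2083.662ms @ 44/7 + 94.712ms (2/7)
18. 2178.374ms @ 46/7 + 94.712ms (2/7)
19. 2273.086ms @ 48/7 + 94.712ms (2/7)
20. 2367.798ms @ 50/7 + 94.712ms (2/7)
21. 2462.51ms @ 52/7 + 94.712ms (2/7)
22. 2557.222ms @ 54/7 + 94.712ms (2/7)

note 19 onset = 48/7b = 2273.086ms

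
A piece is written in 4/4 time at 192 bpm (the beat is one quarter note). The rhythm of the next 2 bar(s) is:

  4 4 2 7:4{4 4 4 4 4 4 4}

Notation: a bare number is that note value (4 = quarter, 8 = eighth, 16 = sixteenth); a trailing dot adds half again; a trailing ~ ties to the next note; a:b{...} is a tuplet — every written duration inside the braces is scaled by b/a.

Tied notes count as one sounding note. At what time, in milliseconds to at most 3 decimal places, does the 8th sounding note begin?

1. 0.0ms @ 0 + 312.5ms (1)
2. 312.5ms @ 1 + 312.5ms (1)
3. 625.0ms @ 2 + 625.0ms (2)
4. 1250.0ms @ 4 + 178.571ms (4/7)
5. 1428.571ms @ 32/7 + 178.571ms (4/7)
6. 1607.143ms @ 36/7 + 178.571ms (4/7)
7. 1785.714ms @ 40/7 + 178.571ms (4/7)
8. 1964.286ms @ 44/7 + 178.571ms (4/7)
9. 2142.857ms @ 48/7 + 178.571ms (4/7)
10. 2321.429ms @ 52/7 + 178.571ms (4/7)

note 8 onset = 44/7b = 1964.286ms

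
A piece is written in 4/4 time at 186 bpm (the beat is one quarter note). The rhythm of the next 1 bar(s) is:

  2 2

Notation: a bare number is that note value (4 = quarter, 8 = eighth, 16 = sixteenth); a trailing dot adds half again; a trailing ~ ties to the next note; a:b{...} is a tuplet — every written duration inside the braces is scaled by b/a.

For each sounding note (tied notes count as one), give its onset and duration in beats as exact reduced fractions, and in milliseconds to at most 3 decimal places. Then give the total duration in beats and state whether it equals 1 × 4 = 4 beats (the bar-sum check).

1) 0.0ms=0b +645.161ms=2b
2) 645.161ms=2b +645.161ms=2b
Σ=4b of 4 (186bpm 4/4) — PASS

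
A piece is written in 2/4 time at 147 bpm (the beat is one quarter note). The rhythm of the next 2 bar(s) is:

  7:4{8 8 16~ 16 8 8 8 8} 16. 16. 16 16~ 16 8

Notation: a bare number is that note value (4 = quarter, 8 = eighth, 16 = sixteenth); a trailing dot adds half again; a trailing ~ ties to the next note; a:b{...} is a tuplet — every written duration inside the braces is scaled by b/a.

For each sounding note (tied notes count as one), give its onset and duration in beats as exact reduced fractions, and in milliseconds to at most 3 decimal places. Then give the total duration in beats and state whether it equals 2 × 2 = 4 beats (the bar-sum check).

1) 0.0ms=0b +116.618ms=2/7b
2) 116.618ms=2/7b +116.618ms=2/7b
3) 233.236ms=4/7b +116.618ms=2/7b
4) 349.854ms=6/7b +116.618ms=2/7b
5) 466.472ms=8/7b +116.618ms=2/7b
6) 583.09ms=10/7b +116.618ms=2/7b
7) 699.708ms=12/7b +116.618ms=2/7b
8) 816.327ms=2b +153.061ms=3/8b
9) 969.388ms=19/8b +153.061ms=3/8b
10) 1122.449ms=11/4b +102.041ms=1/4b
11) 1224.49ms=3b +204.082ms=1/2b
12) 1428.571ms=7/2b +204.082ms=1/2b
Σ=4b of 4 (147bpm 2/4) — PASS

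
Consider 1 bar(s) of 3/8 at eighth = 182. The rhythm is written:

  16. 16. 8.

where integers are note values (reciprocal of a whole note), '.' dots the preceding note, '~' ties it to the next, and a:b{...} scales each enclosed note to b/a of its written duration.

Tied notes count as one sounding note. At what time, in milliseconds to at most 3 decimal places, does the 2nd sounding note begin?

note 2 onset = 3/4b = 247.253ms

1. 0.0ms @ 0 + 247.253ms (3/4)
2. 247.253ms @ 3/4 + 247.253ms (3/4)
3. 494.505ms @ 3/2 + 494.505ms (3/2)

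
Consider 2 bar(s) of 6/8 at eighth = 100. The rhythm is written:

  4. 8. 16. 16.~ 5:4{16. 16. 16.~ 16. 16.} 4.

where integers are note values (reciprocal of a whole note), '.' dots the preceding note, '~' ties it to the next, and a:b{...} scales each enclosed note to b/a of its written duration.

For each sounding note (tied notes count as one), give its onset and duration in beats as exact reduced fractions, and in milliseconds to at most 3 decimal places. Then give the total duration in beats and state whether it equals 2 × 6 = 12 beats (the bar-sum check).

1) 0.0ms=0b +1800.0ms=3b
2) 1800.0ms=3b +900.0ms=3/2b
3) 2700.0ms=9/2b +450.0ms=3/4b
4) 3150.0ms=21/4b +810.0ms=27/20b
5) 3960.0ms=33/5b +360.0ms=3/5b
6) 4320.0ms=36/5b +720.0ms=6/5b
7) 5040.0ms=42/5b +360.0ms=3/5b
8) 5400.0ms=9b +1800.0ms=3b
Σ=12b of 12 (100bpm 6/8) — PASS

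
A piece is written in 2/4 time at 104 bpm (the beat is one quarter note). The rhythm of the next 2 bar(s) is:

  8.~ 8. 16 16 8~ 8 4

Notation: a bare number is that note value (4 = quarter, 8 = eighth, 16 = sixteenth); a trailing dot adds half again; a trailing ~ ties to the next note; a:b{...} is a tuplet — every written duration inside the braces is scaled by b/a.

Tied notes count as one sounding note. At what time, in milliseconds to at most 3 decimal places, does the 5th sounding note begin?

1. 0.0ms @ 0 + 865.385ms (3/2)
2. 865.385ms @ 3/2 + 144.231ms (1/4)
3. 1009.615ms @ 7/4 + 144.231ms (1/4)
4. 1153.846ms @ 2 + 576.923ms (1)
5. 1730.769ms @ 3 + 576.923ms (1)

note 5 onset = 3b = 1730.769ms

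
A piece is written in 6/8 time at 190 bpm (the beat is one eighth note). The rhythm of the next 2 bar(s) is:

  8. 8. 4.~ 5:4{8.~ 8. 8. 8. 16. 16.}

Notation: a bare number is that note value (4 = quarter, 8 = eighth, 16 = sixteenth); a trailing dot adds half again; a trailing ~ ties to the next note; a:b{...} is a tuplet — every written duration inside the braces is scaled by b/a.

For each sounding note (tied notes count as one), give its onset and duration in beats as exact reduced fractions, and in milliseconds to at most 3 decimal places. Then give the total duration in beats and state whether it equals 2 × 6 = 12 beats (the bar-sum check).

1) 0.0ms=0b +473.684ms=3/2b
2) 473.684ms=3/2b +473.684ms=3/2b
3) 947.368ms=3b +1705.263ms=27/5b
4) 2652.632ms=42/5b +378.947ms=6/5b
5) 3031.579ms=48/5b +378.947ms=6/5b
6) 3410.526ms=54/5b +189.474ms=3/5b
7) 3600.0ms=57/5b +189.474ms=3/5b
Σ=12b of 12 (190bpm 6/8) — PASS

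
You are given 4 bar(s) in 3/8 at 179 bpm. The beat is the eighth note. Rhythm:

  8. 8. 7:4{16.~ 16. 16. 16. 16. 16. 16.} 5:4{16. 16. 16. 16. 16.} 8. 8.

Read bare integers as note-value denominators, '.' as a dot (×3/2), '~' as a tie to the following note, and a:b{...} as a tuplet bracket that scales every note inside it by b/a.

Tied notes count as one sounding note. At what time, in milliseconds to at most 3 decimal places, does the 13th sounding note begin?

1. 0.0ms @ 0 + 502.793ms (3/2)
2. 502.793ms @ 3/2 + 502.793ms (3/2)
3. 1005.587ms @ 3 + 287.31ms (6/7)
4. 1292.897ms @ 27/7 + 143.655ms (3/7)
5. 1436.552ms @ 30/7 + 143.655ms (3/7)
6. 1580.208ms @ 33/7 + 143.655ms (3/7)
7. 1723.863ms @ 36/7 + 143.655ms (3/7)
8. 1867.518ms @ 39/7 + 143.655ms (3/7)
9. 2011.173ms @ 6 + 201.117ms (3/5)
10. 2212.291ms @ 33/5 + 201.117ms (3/5)
11. 2413.408ms @ 36/5 + 201.117ms (3/5)
12. 2614.525ms @ 39/5 + 201.117ms (3/5)
13. 2815.642ms @ 42/5 + 201.117ms (3/5)
14. 3016.76ms @ 9 + 502.793ms (3/2)
15. 3519.553ms @ 21/2 + 502.793ms (3/2)

note 13 onset = 42/5b = 2815.642ms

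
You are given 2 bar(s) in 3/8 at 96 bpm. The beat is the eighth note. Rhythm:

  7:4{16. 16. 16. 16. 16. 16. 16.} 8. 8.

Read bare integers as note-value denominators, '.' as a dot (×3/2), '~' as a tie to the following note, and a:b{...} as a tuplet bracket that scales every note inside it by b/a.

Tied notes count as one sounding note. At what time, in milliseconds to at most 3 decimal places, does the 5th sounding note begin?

note 5 onset = 12/7b = 1071.429ms

1. 0.0ms @ 0 + 267.857ms (3/7)
2. 267.857ms @ 3/7 + 267.857ms (3/7)
3. 535.714ms @ 6/7 + 267.857ms (3/7)
4. 803.571ms @ 9/7 + 267.857ms (3/7)
5. 1071.429ms @ 12/7 + 267.857ms (3/7)
6. 1339.286ms @ 15/7 + 267.857ms (3/7)
7. 1607.143ms @ 18/7 + 267.857ms (3/7)
8. 1875.0ms @ 3 + 937.5ms (3/2)
9. 2812.5ms @ 9/2 + 937.5ms (3/2)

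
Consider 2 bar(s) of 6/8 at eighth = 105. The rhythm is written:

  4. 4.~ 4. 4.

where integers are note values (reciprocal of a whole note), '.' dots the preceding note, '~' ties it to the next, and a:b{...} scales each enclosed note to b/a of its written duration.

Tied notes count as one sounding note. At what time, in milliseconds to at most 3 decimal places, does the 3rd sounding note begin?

1. 0.0ms @ 0 + 1714.286ms (3)
2. 1714.286ms @ 3 + 3428.571ms (6)
3. 5142.857ms @ 9 + 1714.286ms (3)

note 3 onset = 9b = 5142.857ms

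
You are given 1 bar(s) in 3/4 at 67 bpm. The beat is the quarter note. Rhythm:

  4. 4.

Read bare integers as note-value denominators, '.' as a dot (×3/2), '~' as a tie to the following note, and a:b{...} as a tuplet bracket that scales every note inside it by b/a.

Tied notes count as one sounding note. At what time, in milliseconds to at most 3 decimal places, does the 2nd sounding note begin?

note 2 onset = 3/2b = 1343.284ms

1. 0.0ms @ 0 + 1343.284ms (3/2)
2. 1343.284ms @ 3/2 + 1343.284ms (3/2)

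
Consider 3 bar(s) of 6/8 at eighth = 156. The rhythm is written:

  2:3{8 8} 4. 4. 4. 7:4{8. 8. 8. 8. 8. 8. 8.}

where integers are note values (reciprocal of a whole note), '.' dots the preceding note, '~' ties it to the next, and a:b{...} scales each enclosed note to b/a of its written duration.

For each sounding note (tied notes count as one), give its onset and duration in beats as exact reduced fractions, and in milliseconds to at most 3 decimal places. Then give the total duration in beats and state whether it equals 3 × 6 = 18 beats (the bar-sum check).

1) 0.0ms=0b +576.923ms=3/2b
2) 576.923ms=3/2b +576.923ms=3/2b
3) 1153.846ms=3b +1153.846ms=3b
4) 2307.692ms=6b +1153.846ms=3b
5) 3461.538ms=9b +1153.846ms=3b
6) 4615.385ms=12b +329.67ms=6/7b
7) 4945.055ms=90/7b +329.67ms=6/7b
8) 5274.725ms=96/7b +329.67ms=6/7b
9) 5604.396ms=102/7b +329.67ms=6/7b
10) 5934.066ms=108/7b +329.67ms=6/7b
11) 6263.736ms=114/7b +329.67ms=6/7b
12) 6593.407ms=120/7b +329.67ms=6/7b
Σ=18b of 18 (156bpm 6/8) — PASS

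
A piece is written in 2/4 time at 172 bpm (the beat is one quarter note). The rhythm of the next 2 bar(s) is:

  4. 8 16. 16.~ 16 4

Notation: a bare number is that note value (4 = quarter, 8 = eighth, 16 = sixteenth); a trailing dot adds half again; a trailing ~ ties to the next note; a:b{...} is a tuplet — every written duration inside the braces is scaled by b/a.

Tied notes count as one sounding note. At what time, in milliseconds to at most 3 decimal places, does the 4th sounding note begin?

1. 0.0ms @ 0 + 523.256ms (3/2)
2. 523.256ms @ 3/2 + 174.419ms (1/2)
3. 697.674ms @ 2 + 130.814ms (3/8)
4. 828.488ms @ 19/8 + 218.023ms (5/8)
5. 1046.512ms @ 3 + 348.837ms (1)

note 4 onset = 19/8b = 828.488ms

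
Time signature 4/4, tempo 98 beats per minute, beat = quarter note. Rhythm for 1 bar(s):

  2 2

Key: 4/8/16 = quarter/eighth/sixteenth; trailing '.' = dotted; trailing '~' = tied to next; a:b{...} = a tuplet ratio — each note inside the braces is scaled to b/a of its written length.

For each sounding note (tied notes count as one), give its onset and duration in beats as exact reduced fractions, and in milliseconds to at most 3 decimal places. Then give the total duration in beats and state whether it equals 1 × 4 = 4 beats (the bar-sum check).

1) 0.0ms=0b +1224.49ms=2b
2) 1224.49ms=2b +1224.49ms=2b
Σ=4b of 4 (98bpm 4/4) — PASS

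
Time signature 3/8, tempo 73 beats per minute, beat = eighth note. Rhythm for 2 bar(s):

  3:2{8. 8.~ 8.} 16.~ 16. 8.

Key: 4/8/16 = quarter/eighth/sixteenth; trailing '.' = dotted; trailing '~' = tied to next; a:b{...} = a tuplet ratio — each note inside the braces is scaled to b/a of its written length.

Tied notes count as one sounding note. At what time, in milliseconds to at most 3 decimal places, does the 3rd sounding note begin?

1. 0.0ms @ 0 + 821.918ms (1)
2. 821.918ms @ 1 + 1643.836ms (2)
3. 2465.753ms @ 3 + 1232.877ms (3/2)
4. 3698.63ms @ 9/2 + 1232.877ms (3/2)

note 3 onset = 3b = 2465.753ms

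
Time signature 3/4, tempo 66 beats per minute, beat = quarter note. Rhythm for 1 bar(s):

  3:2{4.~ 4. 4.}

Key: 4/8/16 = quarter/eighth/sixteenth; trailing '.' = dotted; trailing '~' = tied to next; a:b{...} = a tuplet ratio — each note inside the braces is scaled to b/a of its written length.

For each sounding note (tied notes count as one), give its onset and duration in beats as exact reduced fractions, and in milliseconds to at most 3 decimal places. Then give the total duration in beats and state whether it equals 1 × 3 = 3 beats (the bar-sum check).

1) 0.0ms=0b +1818.182ms=2b
2) 1818.182ms=2b +909.091ms=1b
Σ=3b of 3 (66bpm 3/4) — PASS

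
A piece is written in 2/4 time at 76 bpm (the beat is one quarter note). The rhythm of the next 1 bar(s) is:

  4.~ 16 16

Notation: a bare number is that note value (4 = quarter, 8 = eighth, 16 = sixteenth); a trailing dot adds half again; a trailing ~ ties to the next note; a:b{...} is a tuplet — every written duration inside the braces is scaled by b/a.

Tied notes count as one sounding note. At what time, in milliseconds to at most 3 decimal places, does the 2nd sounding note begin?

1. 0.0ms @ 0 + 1381.579ms (7/4)
2. 1381.579ms @ 7/4 + 197.368ms (1/4)

note 2 onset = 7/4b = 1381.579ms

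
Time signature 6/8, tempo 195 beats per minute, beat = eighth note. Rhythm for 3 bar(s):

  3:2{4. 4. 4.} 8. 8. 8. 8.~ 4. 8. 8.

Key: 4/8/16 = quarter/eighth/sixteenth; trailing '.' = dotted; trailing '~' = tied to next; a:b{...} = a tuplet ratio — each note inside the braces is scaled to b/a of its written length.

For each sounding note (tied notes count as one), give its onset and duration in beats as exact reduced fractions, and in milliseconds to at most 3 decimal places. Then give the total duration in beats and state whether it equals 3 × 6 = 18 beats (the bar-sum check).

1) 0.0ms=0b +615.385ms=2b
2) 615.385ms=2b +615.385ms=2b
3) 1230.769ms=4b +615.385ms=2b
4) 1846.154ms=6b +461.538ms=3/2b
5) 2307.692ms=15/2b +461.538ms=3/2b
6) 2769.231ms=9b +461.538ms=3/2b
7) 3230.769ms=21/2b +1384.615ms=9/2b
8) 4615.385ms=15b +461.538ms=3/2b
9) 5076.923ms=33/2b +461.538ms=3/2b
Σ=18b of 18 (195bpm 6/8) — PASS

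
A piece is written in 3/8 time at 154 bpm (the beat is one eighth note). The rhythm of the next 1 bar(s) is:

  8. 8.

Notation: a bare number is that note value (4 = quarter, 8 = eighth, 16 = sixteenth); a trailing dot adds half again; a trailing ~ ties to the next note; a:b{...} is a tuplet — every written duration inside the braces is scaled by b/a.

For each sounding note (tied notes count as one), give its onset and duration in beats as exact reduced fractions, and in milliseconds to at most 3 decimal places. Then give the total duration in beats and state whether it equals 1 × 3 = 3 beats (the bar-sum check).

1) 0.0ms=0b +584.416ms=3/2b
2) 584.416ms=3/2b +584.416ms=3/2b
Σ=3b of 3 (154bpm 3/8) — PASS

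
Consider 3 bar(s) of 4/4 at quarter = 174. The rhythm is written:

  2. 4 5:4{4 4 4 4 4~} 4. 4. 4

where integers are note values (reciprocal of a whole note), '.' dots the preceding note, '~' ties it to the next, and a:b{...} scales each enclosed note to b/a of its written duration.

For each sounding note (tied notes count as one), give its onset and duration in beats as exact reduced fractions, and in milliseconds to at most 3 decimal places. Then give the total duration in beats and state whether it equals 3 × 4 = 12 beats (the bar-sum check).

1) 0.0ms=0b +1034.483ms=3b
2) 1034.483ms=3b +344.828ms=1b
3) 1379.31ms=4b +275.862ms=4/5b
4) 1655.172ms=24/5b +275.862ms=4/5b
5) 1931.034ms=28/5b +275.862ms=4/5b
6) 2206.897ms=32/5b +275.862ms=4/5b
7) 2482.759ms=36/5b +793.103ms=23/10b
8) 3275.862ms=19/2b +517.241ms=3/2b
9) 3793.103ms=11b +344.828ms=1b
Σ=12b of 12 (174bpm 4/4) — PASS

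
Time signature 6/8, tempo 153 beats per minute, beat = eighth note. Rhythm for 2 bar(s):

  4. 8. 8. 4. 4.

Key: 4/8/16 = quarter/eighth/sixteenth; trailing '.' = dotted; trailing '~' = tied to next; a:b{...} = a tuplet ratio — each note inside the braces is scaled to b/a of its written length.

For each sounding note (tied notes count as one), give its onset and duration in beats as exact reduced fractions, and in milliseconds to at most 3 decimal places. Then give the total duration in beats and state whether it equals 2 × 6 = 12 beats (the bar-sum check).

1) 0.0ms=0b +1176.471ms=3b
2) 1176.471ms=3b +588.235ms=3/2b
3) 1764.706ms=9/2b +588.235ms=3/2b
4) 2352.941ms=6b +1176.471ms=3b
5) 3529.412ms=9b +1176.471ms=3b
Σ=12b of 12 (153bpm 6/8) — PASS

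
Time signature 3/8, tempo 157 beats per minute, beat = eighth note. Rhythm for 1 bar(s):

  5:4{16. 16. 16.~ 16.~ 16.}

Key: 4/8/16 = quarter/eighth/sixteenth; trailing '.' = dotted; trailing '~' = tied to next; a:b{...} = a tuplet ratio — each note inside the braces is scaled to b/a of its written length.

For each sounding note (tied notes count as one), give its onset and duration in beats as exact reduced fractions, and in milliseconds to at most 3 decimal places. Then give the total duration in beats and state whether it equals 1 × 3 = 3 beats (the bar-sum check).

1) 0.0ms=0b +229.299ms=3/5b
2) 229.299ms=3/5b +229.299ms=3/5b
3) 458.599ms=6/5b +687.898ms=9/5b
Σ=3b of 3 (157bpm 3/8) — PASS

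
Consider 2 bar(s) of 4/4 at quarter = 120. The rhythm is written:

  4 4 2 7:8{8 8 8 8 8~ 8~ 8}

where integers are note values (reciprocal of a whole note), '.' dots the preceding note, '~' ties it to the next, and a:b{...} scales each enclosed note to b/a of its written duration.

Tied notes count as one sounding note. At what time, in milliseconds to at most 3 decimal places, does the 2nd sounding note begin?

note 2 onset = 1b = 500.0ms

1. 0.0ms @ 0 + 500.0ms (1)
2. 500.0ms @ 1 + 500.0ms (1)
3. 1000.0ms @ 2 + 1000.0ms (2)
4. 2000.0ms @ 4 + 285.714ms (4/7)
5. 2285.714ms @ 32/7 + 285.714ms (4/7)
6. 2571.429ms @ 36/7 + 285.714ms (4/7)
7. 2857.143ms @ 40/7 + 285.714ms (4/7)
8. 3142.857ms @ 44/7 + 857.143ms (12/7)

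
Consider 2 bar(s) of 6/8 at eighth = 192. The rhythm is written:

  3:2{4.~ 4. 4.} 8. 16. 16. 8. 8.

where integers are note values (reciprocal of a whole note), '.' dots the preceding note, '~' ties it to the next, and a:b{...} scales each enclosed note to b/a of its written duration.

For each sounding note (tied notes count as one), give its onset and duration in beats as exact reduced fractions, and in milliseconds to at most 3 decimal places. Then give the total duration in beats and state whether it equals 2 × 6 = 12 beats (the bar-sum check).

1) 0.0ms=0b +1250.0ms=4b
2) 1250.0ms=4b +625.0ms=2b
3) 1875.0ms=6b +468.75ms=3/2b
4) 2343.75ms=15/2b +234.375ms=3/4b
5) 2578.125ms=33/4b +234.375ms=3/4b
6) 2812.5ms=9b +468.75ms=3/2b
7) 3281.25ms=21/2b +468.75ms=3/2b
Σ=12b of 12 (192bpm 6/8) — PASS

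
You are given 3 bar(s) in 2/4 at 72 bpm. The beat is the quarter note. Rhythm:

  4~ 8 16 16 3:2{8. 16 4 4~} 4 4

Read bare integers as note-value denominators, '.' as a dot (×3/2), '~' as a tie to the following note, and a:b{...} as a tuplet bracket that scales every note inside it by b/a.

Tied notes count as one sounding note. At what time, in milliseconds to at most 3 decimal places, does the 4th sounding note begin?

note 4 onset = 2b = 1666.667ms

1. 0.0ms @ 0 + 1250.0ms (3/2)
2. 1250.0ms @ 3/2 + 208.333ms (1/4)
3. 1458.333ms @ 7/4 + 208.333ms (1/4)
4. 1666.667ms @ 2 + 416.667ms (1/2)
5. 2083.333ms @ 5/2 + 138.889ms (1/6)
6. 2222.222ms @ 8/3 + 555.556ms (2/3)
7. 2777.778ms @ 10/3 + 1388.889ms (5/3)
8. 4166.667ms @ 5 + 833.333ms (1)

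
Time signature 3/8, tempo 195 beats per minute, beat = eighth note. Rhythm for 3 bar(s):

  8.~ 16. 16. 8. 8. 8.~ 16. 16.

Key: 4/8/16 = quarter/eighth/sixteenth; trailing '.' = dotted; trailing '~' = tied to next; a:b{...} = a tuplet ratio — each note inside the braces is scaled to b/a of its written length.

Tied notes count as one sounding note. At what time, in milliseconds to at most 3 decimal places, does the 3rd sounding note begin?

1. 0.0ms @ 0 + 692.308ms (9/4)
2. 692.308ms @ 9/4 + 230.769ms (3/4)
3. 923.077ms @ 3 + 461.538ms (3/2)
4. 1384.615ms @ 9/2 + 461.538ms (3/2)
5. 1846.154ms @ 6 + 692.308ms (9/4)
6. 2538.462ms @ 33/4 + 230.769ms (3/4)

note 3 onset = 3b = 923.077ms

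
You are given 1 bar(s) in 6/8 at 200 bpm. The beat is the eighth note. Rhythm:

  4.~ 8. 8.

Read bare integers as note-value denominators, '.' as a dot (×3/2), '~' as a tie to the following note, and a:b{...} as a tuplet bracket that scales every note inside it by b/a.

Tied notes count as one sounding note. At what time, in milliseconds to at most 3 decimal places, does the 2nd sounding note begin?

1. 0.0ms @ 0 + 1350.0ms (9/2)
2. 1350.0ms @ 9/2 + 450.0ms (3/2)

note 2 onset = 9/2b = 1350.0ms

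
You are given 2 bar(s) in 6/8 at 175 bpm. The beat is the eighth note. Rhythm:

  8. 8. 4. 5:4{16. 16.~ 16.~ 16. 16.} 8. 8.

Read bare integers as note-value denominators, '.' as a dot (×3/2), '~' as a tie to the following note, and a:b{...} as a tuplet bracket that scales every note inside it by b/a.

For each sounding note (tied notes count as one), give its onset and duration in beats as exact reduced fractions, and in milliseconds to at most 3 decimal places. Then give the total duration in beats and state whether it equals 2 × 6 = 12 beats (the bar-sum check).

1) 0.0ms=0b +514.286ms=3/2b
2) 514.286ms=3/2b +514.286ms=3/2b
3) 1028.571ms=3b +1028.571ms=3b
4) 2057.143ms=6b +205.714ms=3/5b
5) 2262.857ms=33/5b +617.143ms=9/5b
6) 2880.0ms=42/5b +205.714ms=3/5b
7) 3085.714ms=9b +514.286ms=3/2b
8) 3600.0ms=21/2b +514.286ms=3/2b
Σ=12b of 12 (175bpm 6/8) — PASS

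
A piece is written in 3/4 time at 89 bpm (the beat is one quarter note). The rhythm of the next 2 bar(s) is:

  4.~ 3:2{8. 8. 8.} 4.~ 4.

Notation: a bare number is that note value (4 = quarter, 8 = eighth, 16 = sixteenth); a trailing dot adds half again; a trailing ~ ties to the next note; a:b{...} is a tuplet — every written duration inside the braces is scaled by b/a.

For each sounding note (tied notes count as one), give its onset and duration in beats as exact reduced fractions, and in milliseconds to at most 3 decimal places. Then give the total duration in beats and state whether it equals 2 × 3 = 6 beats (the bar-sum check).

1) 0.0ms=0b +1348.315ms=2b
2) 1348.315ms=2b +337.079ms=1/2b
3) 1685.393ms=5/2b +337.079ms=1/2b
4) 2022.472ms=3b +2022.472ms=3b
Σ=6b of 6 (89bpm 3/4) — PASS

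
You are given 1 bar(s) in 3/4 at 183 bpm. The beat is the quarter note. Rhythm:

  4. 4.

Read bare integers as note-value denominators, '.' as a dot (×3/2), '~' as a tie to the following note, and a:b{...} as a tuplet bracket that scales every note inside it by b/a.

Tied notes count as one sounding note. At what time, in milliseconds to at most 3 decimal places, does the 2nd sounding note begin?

1. 0.0ms @ 0 + 491.803ms (3/2)
2. 491.803ms @ 3/2 + 491.803ms (3/2)

note 2 onset = 3/2b = 491.803ms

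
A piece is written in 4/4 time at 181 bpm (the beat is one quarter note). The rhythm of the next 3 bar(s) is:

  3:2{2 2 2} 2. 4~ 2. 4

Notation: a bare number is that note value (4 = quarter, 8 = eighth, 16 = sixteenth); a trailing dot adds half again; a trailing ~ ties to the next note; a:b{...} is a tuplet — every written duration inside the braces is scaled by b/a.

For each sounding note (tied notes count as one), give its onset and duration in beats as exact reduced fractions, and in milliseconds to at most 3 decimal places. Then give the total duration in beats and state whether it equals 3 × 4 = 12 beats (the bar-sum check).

1) 0.0ms=0b +441.989ms=4/3b
2) 441.989ms=4/3b +441.989ms=4/3b
3) 883.978ms=8/3b +441.989ms=4/3b
4) 1325.967ms=4b +994.475ms=3b
5) 2320.442ms=7b +1325.967ms=4b
6) 3646.409ms=11b +331.492ms=1b
Σ=12b of 12 (181bpm 4/4) — PASS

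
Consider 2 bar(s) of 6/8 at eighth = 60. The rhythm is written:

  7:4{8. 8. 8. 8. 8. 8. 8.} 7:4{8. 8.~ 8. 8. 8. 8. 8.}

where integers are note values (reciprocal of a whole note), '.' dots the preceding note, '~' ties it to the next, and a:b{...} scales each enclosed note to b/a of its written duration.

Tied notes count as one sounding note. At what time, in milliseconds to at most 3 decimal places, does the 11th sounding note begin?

note 11 onset = 66/7b = 9428.571ms

1. 0.0ms @ 0 + 857.143ms (6/7)
2. 857.143ms @ 6/7 + 857.143ms (6/7)
3. 1714.286ms @ 12/7 + 857.143ms (6/7)
4. 2571.429ms @ 18/7 + 857.143ms (6/7)
5. 3428.571ms @ 24/7 + 857.143ms (6/7)
6. 4285.714ms @ 30/7 + 857.143ms (6/7)
7. 5142.857ms @ 36/7 + 857.143ms (6/7)
8. 6000.0ms @ 6 + 857.143ms (6/7)
9. 6857.143ms @ 48/7 + 1714.286ms (12/7)
10. 8571.429ms @ 60/7 + 857.143ms (6/7)
11. 9428.571ms @ 66/7 + 857.143ms (6/7)
12. 10285.714ms @ 72/7 + 857.143ms (6/7)
13. 11142.857ms @ 78/7 + 857.143ms (6/7)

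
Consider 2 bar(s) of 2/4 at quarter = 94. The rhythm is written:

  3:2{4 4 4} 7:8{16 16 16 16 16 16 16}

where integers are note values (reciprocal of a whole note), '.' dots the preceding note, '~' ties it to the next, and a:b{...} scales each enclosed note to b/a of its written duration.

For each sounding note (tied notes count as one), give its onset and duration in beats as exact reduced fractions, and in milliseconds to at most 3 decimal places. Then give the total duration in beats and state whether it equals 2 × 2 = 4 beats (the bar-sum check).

1) 0.0ms=0b +425.532ms=2/3b
2) 425.532ms=2/3b +425.532ms=2/3b
3) 851.064ms=4/3b +425.532ms=2/3b
4) 1276.596ms=2b +182.371ms=2/7b
5) 1458.967ms=16/7b +182.371ms=2/7b
6) 1641.337ms=18/7b +182.371ms=2/7b
7) 1823.708ms=20/7b +182.371ms=2/7b
8) 2006.079ms=22/7b +182.371ms=2/7b
9) 2188.45ms=24/7b +182.371ms=2/7b
10) 2370.821ms=26/7b +182.371ms=2/7b
Σ=4b of 4 (94bpm 2/4) — PASS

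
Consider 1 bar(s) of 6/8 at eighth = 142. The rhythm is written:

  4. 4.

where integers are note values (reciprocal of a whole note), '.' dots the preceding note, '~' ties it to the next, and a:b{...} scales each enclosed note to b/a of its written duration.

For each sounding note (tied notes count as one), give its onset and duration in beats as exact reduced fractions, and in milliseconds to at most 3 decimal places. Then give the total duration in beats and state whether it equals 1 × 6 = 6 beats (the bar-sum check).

1) 0.0ms=0b +1267.606ms=3b
2) 1267.606ms=3b +1267.606ms=3b
Σ=6b of 6 (142bpm 6/8) — PASS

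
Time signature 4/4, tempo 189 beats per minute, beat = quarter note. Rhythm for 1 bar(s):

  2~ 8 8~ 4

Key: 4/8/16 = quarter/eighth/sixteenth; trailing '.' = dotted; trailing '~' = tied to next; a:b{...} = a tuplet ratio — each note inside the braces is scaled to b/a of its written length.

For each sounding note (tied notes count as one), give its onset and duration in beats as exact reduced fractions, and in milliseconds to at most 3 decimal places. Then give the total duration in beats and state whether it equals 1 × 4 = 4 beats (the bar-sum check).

1) 0.0ms=0b +793.651ms=5/2b
2) 793.651ms=5/2b +476.19ms=3/2b
Σ=4b of 4 (189bpm 4/4) — PASS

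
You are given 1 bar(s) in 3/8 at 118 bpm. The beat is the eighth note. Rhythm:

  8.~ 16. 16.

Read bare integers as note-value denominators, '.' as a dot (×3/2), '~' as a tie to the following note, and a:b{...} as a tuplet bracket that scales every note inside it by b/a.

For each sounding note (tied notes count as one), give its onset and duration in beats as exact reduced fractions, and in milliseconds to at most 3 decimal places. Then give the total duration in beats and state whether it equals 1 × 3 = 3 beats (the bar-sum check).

1) 0.0ms=0b +1144.068ms=9/4b
2) 1144.068ms=9/4b +381.356ms=3/4b
Σ=3b of 3 (118bpm 3/8) — PASS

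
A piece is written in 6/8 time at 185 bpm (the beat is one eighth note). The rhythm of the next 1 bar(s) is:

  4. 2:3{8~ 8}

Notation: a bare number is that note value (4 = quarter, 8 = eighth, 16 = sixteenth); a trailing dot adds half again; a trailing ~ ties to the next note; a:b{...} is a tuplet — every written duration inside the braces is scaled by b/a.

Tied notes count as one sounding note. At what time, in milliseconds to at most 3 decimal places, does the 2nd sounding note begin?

note 2 onset = 3b = 972.973ms

1. 0.0ms @ 0 + 972.973ms (3)
2. 972.973ms @ 3 + 972.973ms (3)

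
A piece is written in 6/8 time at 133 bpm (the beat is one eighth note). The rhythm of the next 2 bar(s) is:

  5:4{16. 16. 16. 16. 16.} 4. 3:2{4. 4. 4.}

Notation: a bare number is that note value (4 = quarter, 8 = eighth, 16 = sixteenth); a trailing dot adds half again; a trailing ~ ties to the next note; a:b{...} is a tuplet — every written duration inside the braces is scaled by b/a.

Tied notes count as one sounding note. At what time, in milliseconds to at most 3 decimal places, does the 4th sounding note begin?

note 4 onset = 9/5b = 812.03ms

1. 0.0ms @ 0 + 270.677ms (3/5)
2. 270.677ms @ 3/5 + 270.677ms (3/5)
3. 541.353ms @ 6/5 + 270.677ms (3/5)
4. 812.03ms @ 9/5 + 270.677ms (3/5)
5. 1082.707ms @ 12/5 + 270.677ms (3/5)
6. 1353.383ms @ 3 + 1353.383ms (3)
7. 2706.767ms @ 6 + 902.256ms (2)
8. 3609.023ms @ 8 + 902.256ms (2)
9. 4511.278ms @ 10 + 902.256ms (2)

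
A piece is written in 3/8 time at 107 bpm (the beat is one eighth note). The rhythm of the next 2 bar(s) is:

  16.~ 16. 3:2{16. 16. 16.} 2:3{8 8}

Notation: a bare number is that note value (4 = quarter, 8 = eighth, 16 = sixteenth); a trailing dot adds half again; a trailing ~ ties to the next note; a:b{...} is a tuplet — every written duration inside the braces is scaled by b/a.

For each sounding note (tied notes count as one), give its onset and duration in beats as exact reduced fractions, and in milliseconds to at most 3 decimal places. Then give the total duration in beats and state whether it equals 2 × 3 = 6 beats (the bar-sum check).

1) 0.0ms=0b +841.121ms=3/2b
2) 841.121ms=3/2b +280.374ms=1/2b
3) 1121.495ms=2b +280.374ms=1/2b
4) 1401.869ms=5/2b +280.374ms=1/2b
5) 1682.243ms=3b +841.121ms=3/2b
6) 2523.364ms=9/2b +841.121ms=3/2b
Σ=6b of 6 (107bpm 3/8) — PASS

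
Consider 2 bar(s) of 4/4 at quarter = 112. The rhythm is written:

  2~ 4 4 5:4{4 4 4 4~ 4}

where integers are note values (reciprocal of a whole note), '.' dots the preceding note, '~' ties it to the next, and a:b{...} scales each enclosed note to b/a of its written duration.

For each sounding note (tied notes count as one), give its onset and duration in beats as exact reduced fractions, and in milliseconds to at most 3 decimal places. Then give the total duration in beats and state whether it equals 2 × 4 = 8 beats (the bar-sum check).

1) 0.0ms=0b +1607.143ms=3b
2) 1607.143ms=3b +535.714ms=1b
3) 2142.857ms=4b +428.571ms=4/5b
4) 2571.429ms=24/5b +428.571ms=4/5b
5) 3000.0ms=28/5b +428.571ms=4/5b
6) 3428.571ms=32/5b +857.143ms=8/5b
Σ=8b of 8 (112bpm 4/4) — PASS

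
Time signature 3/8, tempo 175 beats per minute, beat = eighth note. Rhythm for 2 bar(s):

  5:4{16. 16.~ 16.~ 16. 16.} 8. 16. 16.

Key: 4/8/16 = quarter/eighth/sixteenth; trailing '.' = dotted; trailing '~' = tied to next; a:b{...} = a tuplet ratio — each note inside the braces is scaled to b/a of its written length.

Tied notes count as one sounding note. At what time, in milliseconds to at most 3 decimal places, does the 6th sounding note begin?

note 6 onset = 21/4b = 1800.0ms

1. 0.0ms @ 0 + 205.714ms (3/5)
2. 205.714ms @ 3/5 + 617.143ms (9/5)
3. 822.857ms @ 12/5 + 205.714ms (3/5)
4. 1028.571ms @ 3 + 514.286ms (3/2)
5. 1542.857ms @ 9/2 + 257.143ms (3/4)
6. 1800.0ms @ 21/4 + 257.143ms (3/4)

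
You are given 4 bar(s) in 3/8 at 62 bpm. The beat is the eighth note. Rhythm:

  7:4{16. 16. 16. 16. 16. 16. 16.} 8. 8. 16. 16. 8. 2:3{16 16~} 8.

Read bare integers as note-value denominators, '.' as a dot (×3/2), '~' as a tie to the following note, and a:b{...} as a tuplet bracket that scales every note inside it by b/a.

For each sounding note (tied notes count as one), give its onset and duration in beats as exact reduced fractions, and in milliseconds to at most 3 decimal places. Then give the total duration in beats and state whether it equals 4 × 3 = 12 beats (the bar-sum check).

1) 0.0ms=0b +414.747ms=3/7b
2) 414.747ms=3/7b +414.747ms=3/7b
3) 829.493ms=6/7b +414.747ms=3/7b
4) 1244.24ms=9/7b +414.747ms=3/7b
5) 1658.986ms=12/7b +414.747ms=3/7b
6) 2073.733ms=15/7b +414.747ms=3/7b
7) 2488.479ms=18/7b +414.747ms=3/7b
8) 2903.226ms=3b +1451.613ms=3/2b
9) 4354.839ms=9/2b +1451.613ms=3/2b
10) 5806.452ms=6b +725.806ms=3/4b
11) 6532.258ms=27/4b +725.806ms=3/4b
12) 7258.065ms=15/2b +1451.613ms=3/2b
13) 8709.677ms=9b +725.806ms=3/4b
14) 9435.484ms=39/4b +2177.419ms=9/4b
Σ=12b of 12 (62bpm 3/8) — PASS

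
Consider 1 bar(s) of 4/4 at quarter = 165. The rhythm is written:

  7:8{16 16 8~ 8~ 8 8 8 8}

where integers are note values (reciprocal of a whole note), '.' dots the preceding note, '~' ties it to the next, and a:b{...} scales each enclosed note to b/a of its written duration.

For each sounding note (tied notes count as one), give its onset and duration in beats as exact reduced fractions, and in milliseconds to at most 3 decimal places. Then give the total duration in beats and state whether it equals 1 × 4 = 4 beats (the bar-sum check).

1) 0.0ms=0b +103.896ms=2/7b
2) 103.896ms=2/7b +103.896ms=2/7b
3) 207.792ms=4/7b +623.377ms=12/7b
4) 831.169ms=16/7b +207.792ms=4/7b
5) 1038.961ms=20/7b +207.792ms=4/7b
6) 1246.753ms=24/7b +207.792ms=4/7b
Σ=4b of 4 (165bpm 4/4) — PASS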